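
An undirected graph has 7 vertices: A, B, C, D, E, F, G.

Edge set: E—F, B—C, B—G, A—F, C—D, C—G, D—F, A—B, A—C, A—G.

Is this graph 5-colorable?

The chromatic number is 4. A, B, C, G are mutually adjacent (a clique of size 4), so at least 4 colors are needed.
One proper 4-coloring: A=2, B=4, C=1, D=2, E=2, F=1, G=3.
Since 5 ≥ 4, a proper 5-coloring certainly exists.

Yes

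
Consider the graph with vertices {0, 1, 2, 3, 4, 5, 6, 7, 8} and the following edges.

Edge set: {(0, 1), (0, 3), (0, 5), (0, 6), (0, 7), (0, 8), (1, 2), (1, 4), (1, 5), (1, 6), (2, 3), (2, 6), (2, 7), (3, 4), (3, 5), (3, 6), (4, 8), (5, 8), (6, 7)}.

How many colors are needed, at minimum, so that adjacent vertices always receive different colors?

3

2, 6, 7 are mutually adjacent, so at least 3 colors are needed.
3 colors suffice: color red → {0, 2, 4}; color blue → {1, 3, 7, 8}; color green → {5, 6}. Each edge has distinct colors on its endpoints.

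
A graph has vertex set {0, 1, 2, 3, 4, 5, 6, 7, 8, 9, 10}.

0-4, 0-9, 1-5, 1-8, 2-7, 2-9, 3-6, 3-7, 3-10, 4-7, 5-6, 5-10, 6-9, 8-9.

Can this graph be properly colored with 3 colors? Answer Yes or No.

Yes

The chromatic number is 3. The cycle 0-9-2-7-4-0 has odd length 5, so it cannot be 2-colored; at least 3 colors are needed.
One proper 3-coloring: 0=blue, 1=blue, 2=green, 3=red, 4=red, 5=red, 6=blue, 7=blue, 8=green, 9=red, 10=blue.
That is already a proper 3-coloring.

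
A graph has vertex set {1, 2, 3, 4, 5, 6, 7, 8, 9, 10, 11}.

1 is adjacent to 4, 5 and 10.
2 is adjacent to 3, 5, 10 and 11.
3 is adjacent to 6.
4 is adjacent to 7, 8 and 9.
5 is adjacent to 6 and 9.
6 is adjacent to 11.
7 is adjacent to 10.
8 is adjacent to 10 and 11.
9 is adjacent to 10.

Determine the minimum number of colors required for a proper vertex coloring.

3 and 6 are adjacent, so at least 2 colors are needed.
2 colors suffice: color a → {3, 4, 5, 10, 11}; color b → {1, 2, 6, 7, 8, 9}. Each edge has distinct colors on its endpoints.

2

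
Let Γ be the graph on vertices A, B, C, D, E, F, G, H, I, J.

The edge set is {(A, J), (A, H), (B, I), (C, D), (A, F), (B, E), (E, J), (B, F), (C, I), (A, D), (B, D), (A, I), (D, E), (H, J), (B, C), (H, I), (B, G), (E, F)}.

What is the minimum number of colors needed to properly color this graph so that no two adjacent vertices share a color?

3

A, H, J are pairwise adjacent, so at least 3 colors are needed.
One proper 3-coloring: A=1, B=1, C=3, D=2, E=3, F=2, G=2, H=3, I=2, J=2. No two adjacent vertices share a color.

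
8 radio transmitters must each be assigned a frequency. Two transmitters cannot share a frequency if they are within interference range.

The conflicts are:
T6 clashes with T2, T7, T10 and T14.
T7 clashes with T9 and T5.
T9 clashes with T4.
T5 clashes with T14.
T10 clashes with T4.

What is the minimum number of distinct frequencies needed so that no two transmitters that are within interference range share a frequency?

The cycle T10-T4-T9-T7-T6-T10 has odd length 5, so it cannot be 2-colored; at least 3 frequencies are needed.
3 frequencies suffice: T6=1, T2=2, T7=2, T9=1, T5=1, T10=3, T4=2, T14=2. Every pair that conflicts lands in different frequencies.

3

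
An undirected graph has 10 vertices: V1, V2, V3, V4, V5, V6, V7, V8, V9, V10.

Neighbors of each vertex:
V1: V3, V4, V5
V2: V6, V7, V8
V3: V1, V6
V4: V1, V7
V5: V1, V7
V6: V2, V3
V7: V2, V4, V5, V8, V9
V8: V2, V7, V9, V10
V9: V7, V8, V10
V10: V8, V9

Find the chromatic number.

V2, V7, V8 are pairwise adjacent, so at least 3 colors are needed.
3 colors suffice: V1=1, V2=3, V3=2, V4=2, V5=2, V6=1, V7=1, V8=2, V9=3, V10=1. Each edge has distinct colors on its endpoints.

3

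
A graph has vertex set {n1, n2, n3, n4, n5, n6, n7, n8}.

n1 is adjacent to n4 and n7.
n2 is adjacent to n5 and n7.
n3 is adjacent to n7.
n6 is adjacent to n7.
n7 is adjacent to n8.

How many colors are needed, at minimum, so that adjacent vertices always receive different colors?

2

n7 and n8 are adjacent, so at least 2 colors are needed.
2 colors suffice: color 1 → {n4, n5, n7}; color 2 → {n1, n2, n3, n6, n8}. No two adjacent vertices share a color.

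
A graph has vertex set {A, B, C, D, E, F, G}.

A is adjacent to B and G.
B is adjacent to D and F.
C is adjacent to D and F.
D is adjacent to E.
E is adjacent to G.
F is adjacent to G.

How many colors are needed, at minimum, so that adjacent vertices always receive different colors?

The cycle D-B-F-G-E-D has odd length 5, so it cannot be 2-colored; at least 3 colors are needed.
3 colors suffice: color 1 → {A, D, F}; color 2 → {B, C, G}; color 3 → {E}. Every edge joins two different colors.

3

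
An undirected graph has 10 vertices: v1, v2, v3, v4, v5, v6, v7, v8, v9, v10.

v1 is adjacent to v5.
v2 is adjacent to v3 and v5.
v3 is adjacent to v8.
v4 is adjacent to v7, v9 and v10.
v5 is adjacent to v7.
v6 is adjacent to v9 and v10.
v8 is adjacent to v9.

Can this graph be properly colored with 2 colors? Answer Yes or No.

No

The cycle v5-v7-v4-v9-v8-v3-v2-v5 has odd length 7, so it cannot be 2-colored; at least 3 colors are needed.
So 2 colors are not enough.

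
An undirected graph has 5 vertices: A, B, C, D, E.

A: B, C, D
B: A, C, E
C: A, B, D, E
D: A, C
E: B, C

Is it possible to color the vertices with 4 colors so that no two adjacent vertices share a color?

Yes

The chromatic number is 3. A, B, C are mutually adjacent, so at least 3 colors are needed.
A valid assignment using 3 colors: A=green, B=blue, C=red, D=blue, E=green.
Since 4 ≥ 3, a proper 4-coloring certainly exists.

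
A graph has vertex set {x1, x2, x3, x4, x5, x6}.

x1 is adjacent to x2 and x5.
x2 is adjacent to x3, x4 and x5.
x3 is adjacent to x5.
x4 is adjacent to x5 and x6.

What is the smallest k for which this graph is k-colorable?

x1, x2, x5 form a triangle, so at least 3 colors are needed.
One proper 3-coloring: x1=G, x2=R, x3=G, x4=G, x5=B, x6=R. No two adjacent vertices share a color.

3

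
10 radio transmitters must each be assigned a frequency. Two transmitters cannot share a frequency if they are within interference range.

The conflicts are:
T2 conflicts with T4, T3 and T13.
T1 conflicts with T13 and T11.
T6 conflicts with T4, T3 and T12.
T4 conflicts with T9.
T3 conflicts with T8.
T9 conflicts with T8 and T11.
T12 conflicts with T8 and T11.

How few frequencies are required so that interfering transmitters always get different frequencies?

The cycle T4-T9-T11-T12-T6-T4 has odd length 5, so it cannot be 2-colored; at least 3 frequencies are needed.
3 frequencies suffice: frequency 1 → {T2, T6, T8, T11}; frequency 2 → {T3, T13, T9, T12}; frequency 3 → {T1, T4}. Every pair that conflicts lands in different frequencies.

3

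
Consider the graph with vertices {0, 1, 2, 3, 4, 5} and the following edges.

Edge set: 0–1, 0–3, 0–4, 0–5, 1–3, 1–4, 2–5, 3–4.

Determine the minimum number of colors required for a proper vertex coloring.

4

0, 1, 3, 4 form a clique, so at least 4 colors are needed.
4 colors suffice: color a → {0, 2}; color b → {3, 5}; color c → {4}; color d → {1}. Every edge joins two different colors.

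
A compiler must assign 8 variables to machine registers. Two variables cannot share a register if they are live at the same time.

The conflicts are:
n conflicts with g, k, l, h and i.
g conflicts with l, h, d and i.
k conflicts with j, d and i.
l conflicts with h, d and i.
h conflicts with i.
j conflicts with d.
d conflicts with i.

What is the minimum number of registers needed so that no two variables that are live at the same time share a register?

5

n, g, l, h, i pairwise conflict, so at least 5 registers are needed.
Using 5 registers: n=2, g=4, k=3, l=3, h=5, j=1, d=2, i=1. Every pair that conflicts lands in different registers.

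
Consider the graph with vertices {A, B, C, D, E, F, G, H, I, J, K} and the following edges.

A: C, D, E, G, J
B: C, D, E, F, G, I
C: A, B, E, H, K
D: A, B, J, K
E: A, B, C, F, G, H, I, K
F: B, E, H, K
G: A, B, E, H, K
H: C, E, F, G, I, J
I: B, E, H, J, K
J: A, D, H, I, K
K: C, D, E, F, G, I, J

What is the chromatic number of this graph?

D, J, K are pairwise adjacent, so at least 3 colors are needed.
A valid assignment using 3 colors: A=blue, B=blue, C=green, D=green, E=red, F=green, G=green, H=blue, I=green, J=red, K=blue. Every edge joins two different colors.

3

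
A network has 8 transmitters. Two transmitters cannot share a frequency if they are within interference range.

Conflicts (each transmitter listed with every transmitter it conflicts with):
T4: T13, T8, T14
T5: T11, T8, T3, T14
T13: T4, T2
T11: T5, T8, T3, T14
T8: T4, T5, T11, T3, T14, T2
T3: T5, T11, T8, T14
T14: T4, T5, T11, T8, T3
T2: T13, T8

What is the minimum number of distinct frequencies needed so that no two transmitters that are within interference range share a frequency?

T5, T11, T8, T3, T14 pairwise conflict, so at least 5 frequencies are needed.
5 frequencies suffice: T4=3, T5=4, T13=1, T11=5, T8=1, T3=3, T14=2, T2=2. No two conflicting transmitters share a frequency.

5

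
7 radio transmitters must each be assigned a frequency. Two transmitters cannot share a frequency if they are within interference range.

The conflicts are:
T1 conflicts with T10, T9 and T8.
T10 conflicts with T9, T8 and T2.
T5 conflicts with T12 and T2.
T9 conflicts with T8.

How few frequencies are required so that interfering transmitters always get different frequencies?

4

T1, T10, T9, T8 are mutually in conflict, so at least 4 frequencies are needed.
4 frequencies suffice: frequency 1 → {T10, T5}; frequency 2 → {T12, T9, T2}; frequency 3 → {T8}; frequency 4 → {T1}. Each listed conflict is separated.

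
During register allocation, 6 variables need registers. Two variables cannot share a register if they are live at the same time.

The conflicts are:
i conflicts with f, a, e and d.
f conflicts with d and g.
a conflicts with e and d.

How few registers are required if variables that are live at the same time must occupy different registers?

i, f, d all conflict with each other, so at least 3 registers are needed.
A valid assignment using 3 registers: i=1, f=2, a=2, e=3, d=3, g=1. No two conflicting variables share a register.

3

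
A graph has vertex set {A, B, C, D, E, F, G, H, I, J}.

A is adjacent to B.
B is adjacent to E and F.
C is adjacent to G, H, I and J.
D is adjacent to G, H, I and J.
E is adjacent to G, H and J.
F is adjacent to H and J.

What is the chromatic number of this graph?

2

D and I are adjacent, so at least 2 colors are needed.
A valid assignment using 2 colors: A=2, B=1, C=2, D=2, E=2, F=2, G=1, H=1, I=1, J=1. Each edge has distinct colors on its endpoints.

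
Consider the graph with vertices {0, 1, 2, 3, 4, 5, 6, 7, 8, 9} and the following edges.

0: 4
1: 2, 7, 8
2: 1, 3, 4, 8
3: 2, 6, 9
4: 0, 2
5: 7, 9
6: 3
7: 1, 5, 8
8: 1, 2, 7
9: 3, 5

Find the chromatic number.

1, 2, 8 are pairwise adjacent, so at least 3 colors are needed.
One proper 3-coloring: 0=a, 1=b, 2=a, 3=b, 4=b, 5=b, 6=a, 7=a, 8=c, 9=a. Every edge joins two different colors.

3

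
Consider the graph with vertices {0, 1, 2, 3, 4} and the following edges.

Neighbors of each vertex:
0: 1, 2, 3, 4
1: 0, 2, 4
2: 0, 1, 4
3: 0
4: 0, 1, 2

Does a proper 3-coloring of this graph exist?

No

0, 1, 2, 4 form a clique, so at least 4 colors are needed.
So 3 colors are not enough.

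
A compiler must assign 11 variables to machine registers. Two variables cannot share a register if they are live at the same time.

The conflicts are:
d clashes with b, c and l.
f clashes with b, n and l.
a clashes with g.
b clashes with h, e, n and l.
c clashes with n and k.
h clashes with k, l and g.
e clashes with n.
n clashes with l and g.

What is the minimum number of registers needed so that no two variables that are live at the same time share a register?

f, b, n, l are mutually in conflict, so at least 4 registers are needed.
4 registers suffice: register 1 → {b, c, g}; register 2 → {d, a, h, n}; register 3 → {e, k, l}; register 4 → {f}. Each listed conflict is separated.

4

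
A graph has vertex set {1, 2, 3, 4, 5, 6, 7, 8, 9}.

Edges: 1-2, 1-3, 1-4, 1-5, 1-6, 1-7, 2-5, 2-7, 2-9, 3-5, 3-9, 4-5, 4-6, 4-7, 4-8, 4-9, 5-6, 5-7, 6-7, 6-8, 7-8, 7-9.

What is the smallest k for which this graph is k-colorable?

5

1, 4, 5, 6, 7 are mutually adjacent (a clique of size 5), so at least 5 colors are needed.
One proper 5-coloring: 1=yellow, 2=green, 3=red, 4=green, 5=blue, 6=purple, 7=red, 8=blue, 9=blue. Each edge has distinct colors on its endpoints.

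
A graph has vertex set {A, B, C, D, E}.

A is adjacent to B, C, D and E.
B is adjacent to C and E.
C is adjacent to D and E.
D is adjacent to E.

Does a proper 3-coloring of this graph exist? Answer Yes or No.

No

A, B, C, E are pairwise adjacent (a clique of size 4), so at least 4 colors are needed.
So 3 colors are not enough.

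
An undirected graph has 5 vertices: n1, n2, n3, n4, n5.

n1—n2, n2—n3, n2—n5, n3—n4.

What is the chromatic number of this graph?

2

n1 and n2 are adjacent, so at least 2 colors are needed.
A valid assignment using 2 colors: n1=blue, n2=red, n3=blue, n4=red, n5=blue. Every edge joins two different colors.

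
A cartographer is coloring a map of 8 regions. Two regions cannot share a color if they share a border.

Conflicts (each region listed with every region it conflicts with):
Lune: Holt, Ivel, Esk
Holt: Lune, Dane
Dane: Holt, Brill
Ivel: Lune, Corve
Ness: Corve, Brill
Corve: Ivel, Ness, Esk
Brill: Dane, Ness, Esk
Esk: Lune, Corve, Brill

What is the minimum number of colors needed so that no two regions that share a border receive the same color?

3

The cycle Holt-Dane-Brill-Esk-Lune-Holt has odd length 5, so it cannot be 2-colored; at least 3 colors are needed.
3 colors suffice: color 1 → {Lune, Corve, Brill}; color 2 → {Dane, Ivel, Ness, Esk}; color 3 → {Holt}. Each listed conflict is separated.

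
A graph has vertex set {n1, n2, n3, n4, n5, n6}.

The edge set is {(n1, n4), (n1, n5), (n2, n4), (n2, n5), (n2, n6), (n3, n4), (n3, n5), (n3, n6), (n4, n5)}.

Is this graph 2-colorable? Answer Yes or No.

No

n2, n4, n5 form a triangle, so at least 3 colors are needed.
So 2 colors are not enough.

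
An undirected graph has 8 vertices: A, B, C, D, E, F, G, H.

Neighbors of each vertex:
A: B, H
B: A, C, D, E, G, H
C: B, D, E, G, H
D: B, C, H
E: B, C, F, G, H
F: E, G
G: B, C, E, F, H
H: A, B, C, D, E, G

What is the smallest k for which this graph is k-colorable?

5

B, C, E, G, H form a clique, so at least 5 colors are needed.
A valid assignment using 5 colors: A=3, B=1, C=5, D=3, E=4, F=1, G=3, H=2. Each edge has distinct colors on its endpoints.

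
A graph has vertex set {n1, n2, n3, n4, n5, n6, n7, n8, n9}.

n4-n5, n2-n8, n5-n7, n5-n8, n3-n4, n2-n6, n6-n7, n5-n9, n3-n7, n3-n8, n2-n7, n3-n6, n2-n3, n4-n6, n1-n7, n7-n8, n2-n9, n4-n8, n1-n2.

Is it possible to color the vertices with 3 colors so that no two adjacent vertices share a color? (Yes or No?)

No

n2, n3, n7, n8 form a clique, so at least 4 colors are needed.
So 3 colors are not enough.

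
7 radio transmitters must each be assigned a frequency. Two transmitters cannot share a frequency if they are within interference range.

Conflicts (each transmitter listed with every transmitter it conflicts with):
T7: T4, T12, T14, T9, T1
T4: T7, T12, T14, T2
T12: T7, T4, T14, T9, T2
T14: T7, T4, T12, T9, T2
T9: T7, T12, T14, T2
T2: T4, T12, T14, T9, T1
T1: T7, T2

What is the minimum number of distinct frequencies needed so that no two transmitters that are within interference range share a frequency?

T4, T12, T14, T2 pairwise conflict, so at least 4 frequencies are needed.
4 frequencies suffice: frequency 1 → {T7, T2}; frequency 2 → {T12, T1}; frequency 3 → {T14}; frequency 4 → {T4, T9}. No two conflicting transmitters share a frequency.

4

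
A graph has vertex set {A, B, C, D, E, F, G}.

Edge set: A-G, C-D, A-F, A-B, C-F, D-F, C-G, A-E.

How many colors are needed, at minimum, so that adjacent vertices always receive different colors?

3

C, D, F are pairwise adjacent, so at least 3 colors are needed.
3 colors suffice: color 1 → {A, C}; color 2 → {B, E, F, G}; color 3 → {D}. Each edge has distinct colors on its endpoints.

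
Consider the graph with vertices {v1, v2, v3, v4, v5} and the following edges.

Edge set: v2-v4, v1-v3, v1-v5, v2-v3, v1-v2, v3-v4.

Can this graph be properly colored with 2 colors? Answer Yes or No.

No

v1, v2, v3 are pairwise adjacent, so at least 3 colors are needed.
So 2 colors are not enough.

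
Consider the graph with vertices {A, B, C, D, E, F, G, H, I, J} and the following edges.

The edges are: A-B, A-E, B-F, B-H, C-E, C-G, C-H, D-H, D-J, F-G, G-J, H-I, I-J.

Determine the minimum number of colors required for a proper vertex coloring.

The cycle B-F-G-C-H-B has odd length 5, so it cannot be 2-colored; at least 3 colors are needed.
One proper 3-coloring: A=green, B=blue, C=blue, D=green, E=red, F=green, G=red, H=red, I=green, J=blue. Each edge has distinct colors on its endpoints.

3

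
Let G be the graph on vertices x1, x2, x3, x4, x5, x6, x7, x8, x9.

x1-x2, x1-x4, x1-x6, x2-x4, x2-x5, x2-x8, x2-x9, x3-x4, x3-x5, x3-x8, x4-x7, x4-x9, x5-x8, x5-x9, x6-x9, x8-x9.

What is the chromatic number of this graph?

x2, x5, x8, x9 form a clique, so at least 4 colors are needed.
One proper 4-coloring: x1=3, x2=1, x3=1, x4=2, x5=2, x6=1, x7=1, x8=4, x9=3. No two adjacent vertices share a color.

4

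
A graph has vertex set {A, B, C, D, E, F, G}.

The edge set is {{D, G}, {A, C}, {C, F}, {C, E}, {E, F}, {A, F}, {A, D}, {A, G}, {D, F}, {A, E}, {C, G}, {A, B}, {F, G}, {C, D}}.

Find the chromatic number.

A, C, D, F, G form a clique, so at least 5 colors are needed.
5 colors suffice: A=1, B=2, C=2, D=4, E=4, F=3, G=5. Each edge has distinct colors on its endpoints.

5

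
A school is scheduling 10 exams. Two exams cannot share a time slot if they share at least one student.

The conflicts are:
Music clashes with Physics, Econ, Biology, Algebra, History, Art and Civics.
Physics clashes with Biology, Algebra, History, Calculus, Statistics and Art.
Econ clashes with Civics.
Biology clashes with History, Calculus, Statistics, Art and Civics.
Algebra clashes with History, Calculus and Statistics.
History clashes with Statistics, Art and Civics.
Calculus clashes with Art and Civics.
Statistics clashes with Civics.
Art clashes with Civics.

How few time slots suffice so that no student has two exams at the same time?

Music, Biology, History, Art, Civics all conflict with each other, so at least 5 time slots are needed.
5 time slots suffice: time slot 1 → {Physics, Civics}; time slot 2 → {Econ, Biology, Algebra}; time slot 3 → {Music, Calculus, Statistics}; time slot 4 → {History}; time slot 5 → {Art}. No two conflicting exams share a time slot.

5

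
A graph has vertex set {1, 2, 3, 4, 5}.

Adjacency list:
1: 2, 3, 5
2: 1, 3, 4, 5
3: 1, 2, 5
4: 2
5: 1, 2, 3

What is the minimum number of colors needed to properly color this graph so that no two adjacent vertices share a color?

4

1, 2, 3, 5 are mutually adjacent (a clique of size 4), so at least 4 colors are needed.
4 colors suffice: color red → {2}; color blue → {3, 4}; color green → {1}; color yellow → {5}. Each edge has distinct colors on its endpoints.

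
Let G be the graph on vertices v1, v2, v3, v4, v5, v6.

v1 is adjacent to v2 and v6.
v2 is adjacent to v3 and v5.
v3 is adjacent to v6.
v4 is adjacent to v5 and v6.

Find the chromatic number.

The cycle v5-v4-v6-v3-v2-v5 has odd length 5, so it cannot be 2-colored; at least 3 colors are needed.
A valid assignment using 3 colors: v1=2, v2=1, v3=2, v4=3, v5=2, v6=1. Each edge has distinct colors on its endpoints.

3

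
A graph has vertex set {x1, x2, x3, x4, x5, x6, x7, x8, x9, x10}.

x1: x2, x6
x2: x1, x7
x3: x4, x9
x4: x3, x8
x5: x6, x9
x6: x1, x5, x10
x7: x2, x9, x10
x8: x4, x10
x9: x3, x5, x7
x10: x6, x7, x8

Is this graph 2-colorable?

No

The cycle x10-x6-x5-x9-x7-x10 has odd length 5, so it cannot be 2-colored; at least 3 colors are needed.
So 2 colors are not enough.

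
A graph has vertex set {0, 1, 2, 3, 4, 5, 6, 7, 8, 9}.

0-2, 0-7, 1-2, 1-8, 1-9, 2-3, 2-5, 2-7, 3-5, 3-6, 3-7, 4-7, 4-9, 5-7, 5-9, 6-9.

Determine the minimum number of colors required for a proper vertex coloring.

4

2, 3, 5, 7 are pairwise adjacent (a clique of size 4), so at least 4 colors are needed.
4 colors suffice: color a → {2, 8, 9}; color b → {1, 6, 7}; color c → {0, 3, 4}; color d → {5}. No two adjacent vertices share a color.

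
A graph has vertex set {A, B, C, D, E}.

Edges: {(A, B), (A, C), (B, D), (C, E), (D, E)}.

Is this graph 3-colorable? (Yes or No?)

The chromatic number is 3. The cycle E-D-B-A-C-E has odd length 5, so it cannot be 2-colored; at least 3 colors are needed.
3 colors suffice: A=green, B=red, C=blue, D=blue, E=red.
That is already a proper 3-coloring.

Yes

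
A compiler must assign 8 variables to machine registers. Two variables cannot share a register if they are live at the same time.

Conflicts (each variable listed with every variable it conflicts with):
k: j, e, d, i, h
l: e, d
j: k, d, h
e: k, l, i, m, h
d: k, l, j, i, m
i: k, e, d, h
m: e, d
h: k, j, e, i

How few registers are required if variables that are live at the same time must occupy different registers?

k, e, i, h all conflict with each other, so at least 4 registers are needed.
4 registers suffice: register 1 → {e, d}; register 2 → {k, l, m}; register 3 → {j, i}; register 4 → {h}. No two conflicting variables share a register.

4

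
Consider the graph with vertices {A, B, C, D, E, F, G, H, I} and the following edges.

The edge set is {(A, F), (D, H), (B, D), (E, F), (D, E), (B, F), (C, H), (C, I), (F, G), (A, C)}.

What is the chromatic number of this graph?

2

C and H are adjacent, so at least 2 colors are needed.
2 colors suffice: A=blue, B=blue, C=red, D=red, E=blue, F=red, G=blue, H=blue, I=blue. Each edge has distinct colors on its endpoints.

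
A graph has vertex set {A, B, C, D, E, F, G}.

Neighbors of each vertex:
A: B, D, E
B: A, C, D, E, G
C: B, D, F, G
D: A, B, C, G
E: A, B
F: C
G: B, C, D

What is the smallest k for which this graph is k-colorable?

B, C, D, G form a clique, so at least 4 colors are needed.
4 colors suffice: color red → {B, F}; color blue → {D, E}; color green → {A, C}; color yellow → {G}. Every edge joins two different colors.

4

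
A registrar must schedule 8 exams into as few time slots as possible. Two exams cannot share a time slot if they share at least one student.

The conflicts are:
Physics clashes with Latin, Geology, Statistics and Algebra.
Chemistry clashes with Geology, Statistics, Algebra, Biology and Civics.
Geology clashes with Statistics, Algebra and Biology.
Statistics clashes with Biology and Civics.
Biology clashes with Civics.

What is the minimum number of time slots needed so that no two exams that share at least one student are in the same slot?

4

Chemistry, Geology, Statistics, Biology are mutually in conflict, so at least 4 time slots are needed.
A valid assignment using 4 time slots: Physics=2, Chemistry=2, Latin=1, Geology=1, Statistics=3, Algebra=3, Biology=4, Civics=1. Each listed conflict is separated.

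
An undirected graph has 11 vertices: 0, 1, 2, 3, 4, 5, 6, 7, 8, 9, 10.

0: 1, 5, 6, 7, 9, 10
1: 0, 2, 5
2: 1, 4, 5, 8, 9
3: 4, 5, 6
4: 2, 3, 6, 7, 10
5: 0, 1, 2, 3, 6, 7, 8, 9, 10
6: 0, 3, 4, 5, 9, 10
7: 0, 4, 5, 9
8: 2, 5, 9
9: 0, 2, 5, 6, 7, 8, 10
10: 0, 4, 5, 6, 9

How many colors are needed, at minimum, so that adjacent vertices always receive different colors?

5

0, 5, 6, 9, 10 are mutually adjacent (a clique of size 5), so at least 5 colors are needed.
5 colors suffice: color red → {4, 5}; color blue → {1, 3, 9}; color green → {0, 2}; color yellow → {6, 7, 8}; color purple → {10}. Each edge has distinct colors on its endpoints.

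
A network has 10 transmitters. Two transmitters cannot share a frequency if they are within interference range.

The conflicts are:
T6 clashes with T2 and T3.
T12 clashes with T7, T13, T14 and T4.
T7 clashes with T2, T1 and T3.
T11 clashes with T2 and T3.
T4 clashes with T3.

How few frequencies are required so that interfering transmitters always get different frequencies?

2

T6 and T2 conflict, so at least 2 frequencies are needed.
A valid assignment using 2 frequencies: T6=2, T12=1, T7=2, T11=2, T2=1, T13=2, T1=1, T14=2, T4=2, T3=1. Every pair that conflicts lands in different frequencies.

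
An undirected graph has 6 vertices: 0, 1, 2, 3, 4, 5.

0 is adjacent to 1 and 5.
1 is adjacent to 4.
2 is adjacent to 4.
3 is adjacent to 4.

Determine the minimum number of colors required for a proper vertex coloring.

0 and 5 are adjacent, so at least 2 colors are needed.
2 colors suffice: color a → {0, 4}; color b → {1, 2, 3, 5}. Each edge has distinct colors on its endpoints.

2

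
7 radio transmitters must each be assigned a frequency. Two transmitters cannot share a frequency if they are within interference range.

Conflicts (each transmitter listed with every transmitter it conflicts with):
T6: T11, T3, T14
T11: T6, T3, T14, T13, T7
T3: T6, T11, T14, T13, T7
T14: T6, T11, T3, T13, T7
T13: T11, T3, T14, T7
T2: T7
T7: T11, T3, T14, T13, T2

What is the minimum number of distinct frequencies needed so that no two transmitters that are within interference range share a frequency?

5

T11, T3, T14, T13, T7 are mutually in conflict, so at least 5 frequencies are needed.
Using 5 frequencies: T6=3, T11=2, T3=1, T14=4, T13=5, T2=1, T7=3. Each listed conflict is separated.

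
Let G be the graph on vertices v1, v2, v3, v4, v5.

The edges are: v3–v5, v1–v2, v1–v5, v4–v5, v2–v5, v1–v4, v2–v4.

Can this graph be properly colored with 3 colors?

v1, v2, v4, v5 form a clique, so at least 4 colors are needed.
So 3 colors are not enough.

No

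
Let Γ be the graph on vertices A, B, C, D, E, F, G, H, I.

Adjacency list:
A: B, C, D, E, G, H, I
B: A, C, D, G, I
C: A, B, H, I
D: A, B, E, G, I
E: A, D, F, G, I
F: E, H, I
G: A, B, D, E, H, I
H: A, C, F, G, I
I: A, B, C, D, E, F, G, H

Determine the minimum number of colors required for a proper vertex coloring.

5

A, B, D, G, I are mutually adjacent (a clique of size 5), so at least 5 colors are needed.
5 colors suffice: A=2, B=4, C=3, D=5, E=4, F=2, G=3, H=4, I=1. Every edge joins two different colors.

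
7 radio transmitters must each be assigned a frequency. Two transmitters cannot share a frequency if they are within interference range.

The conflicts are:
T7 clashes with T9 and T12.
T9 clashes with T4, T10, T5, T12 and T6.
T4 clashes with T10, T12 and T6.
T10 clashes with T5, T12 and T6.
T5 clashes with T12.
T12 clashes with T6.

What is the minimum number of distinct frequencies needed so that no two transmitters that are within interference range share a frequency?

T9, T4, T10, T12, T6 are mutually in conflict, so at least 5 frequencies are needed.
A valid assignment using 5 frequencies: T7=3, T9=1, T4=5, T10=3, T5=4, T12=2, T6=4. No two conflicting transmitters share a frequency.

5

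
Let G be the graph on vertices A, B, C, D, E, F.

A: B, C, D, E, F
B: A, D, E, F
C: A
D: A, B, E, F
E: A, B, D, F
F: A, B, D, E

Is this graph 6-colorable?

Yes

The chromatic number is 5. A, B, D, E, F are mutually adjacent (a clique of size 5), so at least 5 colors are needed.
5 colors suffice: A=1, B=4, C=2, D=2, E=3, F=5.
Since 6 ≥ 5, a proper 6-coloring certainly exists.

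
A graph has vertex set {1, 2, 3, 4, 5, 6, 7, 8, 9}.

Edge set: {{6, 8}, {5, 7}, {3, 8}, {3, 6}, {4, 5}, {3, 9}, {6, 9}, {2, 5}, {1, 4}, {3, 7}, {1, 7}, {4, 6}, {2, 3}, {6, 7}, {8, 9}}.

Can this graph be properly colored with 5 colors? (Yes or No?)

The chromatic number is 4. 3, 6, 8, 9 are pairwise adjacent (a clique of size 4), so at least 4 colors are needed.
4 colors suffice: color red → {1, 3, 5}; color blue → {2, 6}; color green → {4, 7, 9}; color yellow → {8}.
Since 5 ≥ 4, a proper 5-coloring certainly exists.

Yes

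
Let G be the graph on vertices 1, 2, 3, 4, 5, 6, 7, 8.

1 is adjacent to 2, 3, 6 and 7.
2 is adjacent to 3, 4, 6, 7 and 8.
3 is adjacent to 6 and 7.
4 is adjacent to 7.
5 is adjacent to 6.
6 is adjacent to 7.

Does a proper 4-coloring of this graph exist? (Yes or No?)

1, 2, 3, 6, 7 are pairwise adjacent (a clique of size 5), so at least 5 colors are needed.
So 4 colors are not enough.

No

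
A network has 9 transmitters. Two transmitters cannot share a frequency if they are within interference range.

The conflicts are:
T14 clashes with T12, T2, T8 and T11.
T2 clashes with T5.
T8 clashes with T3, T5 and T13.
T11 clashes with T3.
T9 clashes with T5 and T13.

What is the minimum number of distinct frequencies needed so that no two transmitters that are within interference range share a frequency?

2

T14 and T2 conflict, so at least 2 frequencies are needed.
2 frequencies suffice: frequency 1 → {T14, T3, T5, T13}; frequency 2 → {T12, T2, T8, T11, T9}. Each listed conflict is separated.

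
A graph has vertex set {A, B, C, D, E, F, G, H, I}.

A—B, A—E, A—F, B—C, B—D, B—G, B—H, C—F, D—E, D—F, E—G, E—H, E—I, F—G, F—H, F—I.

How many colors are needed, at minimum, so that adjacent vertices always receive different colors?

2

D and E are adjacent, so at least 2 colors are needed.
2 colors suffice: A=2, B=1, C=2, D=2, E=1, F=1, G=2, H=2, I=2. Every edge joins two different colors.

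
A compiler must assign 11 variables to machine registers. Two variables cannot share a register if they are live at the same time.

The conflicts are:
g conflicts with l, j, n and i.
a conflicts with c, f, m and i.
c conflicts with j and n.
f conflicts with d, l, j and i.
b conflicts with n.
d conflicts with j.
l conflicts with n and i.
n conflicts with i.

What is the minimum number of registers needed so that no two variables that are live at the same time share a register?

4

g, l, n, i pairwise conflict, so at least 4 registers are needed.
A valid assignment using 4 registers: g=3, a=3, c=4, f=1, m=1, b=2, d=3, l=4, j=2, n=1, i=2. Every pair that conflicts lands in different registers.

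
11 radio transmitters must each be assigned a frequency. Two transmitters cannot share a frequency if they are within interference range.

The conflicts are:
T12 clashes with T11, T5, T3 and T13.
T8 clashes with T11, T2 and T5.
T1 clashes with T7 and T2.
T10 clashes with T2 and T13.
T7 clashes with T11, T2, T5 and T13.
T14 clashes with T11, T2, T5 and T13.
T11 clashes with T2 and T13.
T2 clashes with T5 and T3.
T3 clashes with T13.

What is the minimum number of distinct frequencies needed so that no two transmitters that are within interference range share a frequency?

3

T12, T11, T13 pairwise conflict, so at least 3 frequencies are needed.
A valid assignment using 3 frequencies: T12=3, T8=3, T1=2, T10=2, T7=3, T14=3, T11=2, T2=1, T5=2, T3=2, T13=1. No two conflicting transmitters share a frequency.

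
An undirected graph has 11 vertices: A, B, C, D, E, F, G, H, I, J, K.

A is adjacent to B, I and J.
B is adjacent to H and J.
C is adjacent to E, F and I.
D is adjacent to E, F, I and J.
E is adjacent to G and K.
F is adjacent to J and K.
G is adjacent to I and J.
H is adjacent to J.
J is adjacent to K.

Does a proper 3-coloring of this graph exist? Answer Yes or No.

The chromatic number is 3. A, B, J are mutually adjacent, so at least 3 colors are needed.
A valid assignment using 3 colors: A=3, B=2, C=3, D=3, E=1, F=2, G=2, H=3, I=1, J=1, K=3.
That is already a proper 3-coloring.

Yes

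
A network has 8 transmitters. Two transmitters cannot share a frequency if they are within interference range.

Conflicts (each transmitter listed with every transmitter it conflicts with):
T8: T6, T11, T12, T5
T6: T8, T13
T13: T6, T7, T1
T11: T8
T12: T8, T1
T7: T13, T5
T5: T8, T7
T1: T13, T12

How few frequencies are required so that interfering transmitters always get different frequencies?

3

The cycle T13-T1-T12-T8-T6-T13 has odd length 5, so it cannot be 2-colored; at least 3 frequencies are needed.
3 frequencies suffice: frequency 1 → {T8, T13}; frequency 2 → {T6, T11, T12, T7}; frequency 3 → {T5, T1}. Each listed conflict is separated.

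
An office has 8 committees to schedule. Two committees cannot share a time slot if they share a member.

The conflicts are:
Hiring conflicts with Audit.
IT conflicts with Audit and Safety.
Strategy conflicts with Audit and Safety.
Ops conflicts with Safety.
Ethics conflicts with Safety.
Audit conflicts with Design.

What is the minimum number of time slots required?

Strategy and Safety conflict, so at least 2 time slots are needed.
2 time slots suffice: Hiring=2, IT=2, Strategy=2, Ops=2, Ethics=2, Audit=1, Design=2, Safety=1. Each listed conflict is separated.

2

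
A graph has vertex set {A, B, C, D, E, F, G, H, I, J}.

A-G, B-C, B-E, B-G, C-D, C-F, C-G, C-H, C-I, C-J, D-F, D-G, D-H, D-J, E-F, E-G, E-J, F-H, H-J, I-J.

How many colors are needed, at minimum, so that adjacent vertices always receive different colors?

C, D, F, H are pairwise adjacent (a clique of size 4), so at least 4 colors are needed.
4 colors suffice: color red → {A, C, E}; color blue → {F, G, J}; color green → {B, D, I}; color yellow → {H}. Every edge joins two different colors.

4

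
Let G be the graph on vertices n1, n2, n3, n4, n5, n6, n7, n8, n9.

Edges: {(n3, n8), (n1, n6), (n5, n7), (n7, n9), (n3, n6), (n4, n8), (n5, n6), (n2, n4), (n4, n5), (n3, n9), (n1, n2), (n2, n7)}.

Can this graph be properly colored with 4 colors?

The chromatic number is 3. The cycle n8-n4-n5-n6-n3-n8 has odd length 5, so it cannot be 2-colored; at least 3 colors are needed.
3 colors suffice: color 1 → {n2, n3, n5}; color 2 → {n4, n6, n7}; color 3 → {n1, n8, n9}.
Since 4 ≥ 3, a proper 4-coloring certainly exists.

Yes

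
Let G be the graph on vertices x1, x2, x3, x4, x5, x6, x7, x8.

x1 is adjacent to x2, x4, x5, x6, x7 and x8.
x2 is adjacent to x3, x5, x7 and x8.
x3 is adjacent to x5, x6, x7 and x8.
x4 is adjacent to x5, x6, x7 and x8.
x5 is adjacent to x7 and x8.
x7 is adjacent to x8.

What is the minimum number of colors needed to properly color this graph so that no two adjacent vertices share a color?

5

x1, x4, x5, x7, x8 are pairwise adjacent (a clique of size 5), so at least 5 colors are needed.
A valid assignment using 5 colors: x1=1, x2=5, x3=1, x4=5, x5=4, x6=2, x7=3, x8=2. Each edge has distinct colors on its endpoints.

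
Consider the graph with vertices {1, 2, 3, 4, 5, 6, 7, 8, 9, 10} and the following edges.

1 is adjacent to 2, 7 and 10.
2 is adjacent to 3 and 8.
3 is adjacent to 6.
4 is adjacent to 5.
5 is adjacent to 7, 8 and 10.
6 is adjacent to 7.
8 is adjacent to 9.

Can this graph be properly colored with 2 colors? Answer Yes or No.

No

The cycle 8-5-10-1-2-8 has odd length 5, so it cannot be 2-colored; at least 3 colors are needed.
So 2 colors are not enough.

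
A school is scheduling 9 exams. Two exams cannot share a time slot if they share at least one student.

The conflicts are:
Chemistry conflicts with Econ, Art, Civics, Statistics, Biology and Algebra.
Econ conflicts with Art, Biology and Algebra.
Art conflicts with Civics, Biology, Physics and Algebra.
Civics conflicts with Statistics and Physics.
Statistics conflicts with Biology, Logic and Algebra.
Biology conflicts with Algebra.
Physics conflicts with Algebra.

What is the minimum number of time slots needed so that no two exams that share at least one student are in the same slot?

Chemistry, Econ, Art, Biology, Algebra all conflict with each other, so at least 5 time slots are needed.
5 time slots suffice: time slot 1 → {Civics, Logic, Algebra}; time slot 2 → {Chemistry, Physics}; time slot 3 → {Art, Statistics}; time slot 4 → {Biology}; time slot 5 → {Econ}. Every pair that conflicts lands in different time slots.

5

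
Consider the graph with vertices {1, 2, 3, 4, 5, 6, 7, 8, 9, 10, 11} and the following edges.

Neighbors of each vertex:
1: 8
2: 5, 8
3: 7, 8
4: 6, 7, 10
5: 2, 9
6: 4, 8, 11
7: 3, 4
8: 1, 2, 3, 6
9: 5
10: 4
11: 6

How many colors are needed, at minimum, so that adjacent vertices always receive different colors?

The cycle 3-7-4-6-8-3 has odd length 5, so it cannot be 2-colored; at least 3 colors are needed.
3 colors suffice: color a → {4, 5, 8, 11}; color b → {1, 2, 6, 7, 9, 10}; color c → {3}. No two adjacent vertices share a color.

3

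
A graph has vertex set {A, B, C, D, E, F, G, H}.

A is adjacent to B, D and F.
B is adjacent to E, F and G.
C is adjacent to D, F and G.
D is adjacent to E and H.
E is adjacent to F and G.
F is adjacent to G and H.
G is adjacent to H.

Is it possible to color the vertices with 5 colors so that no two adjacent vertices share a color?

The chromatic number is 4. B, E, F, G are pairwise adjacent (a clique of size 4), so at least 4 colors are needed.
4 colors suffice: A=blue, B=yellow, C=green, D=red, E=green, F=red, G=blue, H=green.
Since 5 ≥ 4, a proper 5-coloring certainly exists.

Yes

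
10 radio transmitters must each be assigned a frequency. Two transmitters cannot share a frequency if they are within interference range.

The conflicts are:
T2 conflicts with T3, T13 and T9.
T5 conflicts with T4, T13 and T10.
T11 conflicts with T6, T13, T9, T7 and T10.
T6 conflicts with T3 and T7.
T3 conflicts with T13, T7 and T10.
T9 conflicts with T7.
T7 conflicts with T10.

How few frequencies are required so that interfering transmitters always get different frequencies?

T11, T6, T7 all conflict with each other, so at least 3 frequencies are needed.
3 frequencies suffice: frequency 1 → {T5, T11, T3}; frequency 2 → {T2, T4, T7}; frequency 3 → {T6, T13, T9, T10}. No two conflicting transmitters share a frequency.

3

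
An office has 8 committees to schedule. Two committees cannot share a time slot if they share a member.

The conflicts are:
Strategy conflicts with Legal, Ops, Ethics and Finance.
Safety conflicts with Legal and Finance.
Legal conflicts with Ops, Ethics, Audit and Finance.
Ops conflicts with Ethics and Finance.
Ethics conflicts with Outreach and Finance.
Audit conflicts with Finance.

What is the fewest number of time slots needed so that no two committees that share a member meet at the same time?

5

Strategy, Legal, Ops, Ethics, Finance are mutually in conflict, so at least 5 time slots are needed.
Using 5 time slots: Strategy=5, Safety=3, Legal=1, Ops=4, Ethics=3, Outreach=1, Audit=3, Finance=2. No two conflicting committees share a time slot.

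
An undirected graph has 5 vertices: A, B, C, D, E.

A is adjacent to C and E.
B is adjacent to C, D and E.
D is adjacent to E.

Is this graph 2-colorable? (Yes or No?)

B, D, E are pairwise adjacent, so at least 3 colors are needed.
So 2 colors are not enough.

No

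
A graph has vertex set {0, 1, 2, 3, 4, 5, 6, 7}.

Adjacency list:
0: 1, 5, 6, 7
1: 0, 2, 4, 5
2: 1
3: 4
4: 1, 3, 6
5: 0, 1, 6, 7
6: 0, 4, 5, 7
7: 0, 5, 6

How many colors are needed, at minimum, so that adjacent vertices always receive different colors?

0, 5, 6, 7 are pairwise adjacent (a clique of size 4), so at least 4 colors are needed.
A valid assignment using 4 colors: 0=red, 1=blue, 2=red, 3=blue, 4=red, 5=green, 6=blue, 7=yellow. Every edge joins two different colors.

4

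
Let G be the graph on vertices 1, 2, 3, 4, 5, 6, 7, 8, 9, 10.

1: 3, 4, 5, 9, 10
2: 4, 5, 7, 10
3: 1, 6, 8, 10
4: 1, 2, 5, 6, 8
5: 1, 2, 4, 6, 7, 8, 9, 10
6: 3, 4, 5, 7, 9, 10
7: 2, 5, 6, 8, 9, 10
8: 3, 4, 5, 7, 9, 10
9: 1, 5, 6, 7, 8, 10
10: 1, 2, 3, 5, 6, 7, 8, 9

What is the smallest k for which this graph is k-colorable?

5, 7, 8, 9, 10 are mutually adjacent (a clique of size 5), so at least 5 colors are needed.
5 colors suffice: 1=c, 2=d, 3=a, 4=b, 5=a, 6=d, 7=c, 8=d, 9=e, 10=b. Every edge joins two different colors.

5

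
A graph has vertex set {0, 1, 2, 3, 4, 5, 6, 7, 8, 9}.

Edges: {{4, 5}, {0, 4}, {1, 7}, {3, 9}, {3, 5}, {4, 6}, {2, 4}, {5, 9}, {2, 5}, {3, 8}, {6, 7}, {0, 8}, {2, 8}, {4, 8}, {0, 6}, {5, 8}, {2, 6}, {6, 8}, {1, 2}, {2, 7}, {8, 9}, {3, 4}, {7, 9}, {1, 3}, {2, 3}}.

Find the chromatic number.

2, 3, 4, 5, 8 form a clique, so at least 5 colors are needed.
5 colors suffice: color red → {0, 2, 9}; color blue → {7, 8}; color green → {1, 4}; color yellow → {3, 6}; color purple → {5}. No two adjacent vertices share a color.

5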